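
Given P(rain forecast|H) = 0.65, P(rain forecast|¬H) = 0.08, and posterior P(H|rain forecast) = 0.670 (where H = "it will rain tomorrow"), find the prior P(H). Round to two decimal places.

Bayes' rule in odds form gives O(H|E) = O(H)·[P(E|H)/P(E|¬H)], hence O(H) = O(H|E)/LR.
Posterior odds = 0.670/(1−0.670) = 2.0303. LR = 0.65/0.08 = 8.1250.
Prior odds = 2.0303/8.1250 = 0.2499, so P(H) = 0.2499/(1+0.2499) ≈ 0.20.

P(H) = 0.20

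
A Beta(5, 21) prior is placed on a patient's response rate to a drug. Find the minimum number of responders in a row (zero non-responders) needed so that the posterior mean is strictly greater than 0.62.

k = 30

After k responders and 0 non-responders the posterior is Beta(5+k, 21), with mean (5+k)/(5+21+k).
Set (5+k)/(26+k) > 0.62 and solve: k > (0.62·26 − 5)/(1 − 0.62) = 29.263.
The smallest integer exceeding 29.263 is 30.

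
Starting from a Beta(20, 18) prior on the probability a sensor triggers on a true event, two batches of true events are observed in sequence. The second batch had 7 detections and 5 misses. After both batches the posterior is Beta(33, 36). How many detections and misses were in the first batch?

6 detections and 13 misses

Because Beta–binomial updating is additive in the counts, the combined data contributed (α_post−α_prior, β_post−β_prior) successes and failures.
Total across both batches: 33−20=13 detections, 36−18=18 misses.
Subtract the second batch: 13−7=6 detections and 18−5=13 misses.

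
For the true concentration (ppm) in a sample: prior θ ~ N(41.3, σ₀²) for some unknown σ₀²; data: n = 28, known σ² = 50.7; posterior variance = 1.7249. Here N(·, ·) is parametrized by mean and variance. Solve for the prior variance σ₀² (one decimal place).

For the Normal–Normal model with known σ², precisions add: τ_n = τ₀ + n/σ².
So 1/σ₀² = 1/1.7249 − 28/50.7 = 0.579744 − 0.552268 = 0.027476.
Hence σ₀² = 1/0.027476 ≈ 36.4.

σ₀² = 36.4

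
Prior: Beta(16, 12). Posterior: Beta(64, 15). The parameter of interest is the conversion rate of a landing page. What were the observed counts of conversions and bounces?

Beta is conjugate to the binomial likelihood: posterior = Beta(a+s, b+f).
Match parameters: s=64−16=48, f=15−12=3.

48 conversions and 3 bounces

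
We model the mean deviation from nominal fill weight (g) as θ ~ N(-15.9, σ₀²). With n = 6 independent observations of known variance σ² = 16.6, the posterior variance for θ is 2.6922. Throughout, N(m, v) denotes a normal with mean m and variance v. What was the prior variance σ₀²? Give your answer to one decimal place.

Posterior precision equals prior precision plus data precision: 1/σ_n² = 1/σ₀² + n/σ².
So 1/σ₀² = 1/2.6922 − 6/16.6 = 0.371443 − 0.361446 = 0.009997.
Hence σ₀² = 1/0.009997 ≈ 100.0.

σ₀² = 100.0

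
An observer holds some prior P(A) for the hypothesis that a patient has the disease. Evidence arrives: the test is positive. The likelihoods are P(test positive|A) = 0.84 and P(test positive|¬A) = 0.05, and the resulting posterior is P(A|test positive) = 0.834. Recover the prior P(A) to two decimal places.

P(A) = 0.23

Bayes' rule in odds form gives O(A|E) = O(A)·[P(E|A)/P(E|¬A)], hence O(A) = O(A|E)/LR.
Posterior odds = 0.834/(1−0.834) = 5.0241. LR = 0.84/0.05 = 16.8000.
Prior odds = 5.0241/16.8000 = 0.2991, so P(A) = 0.2991/(1+0.2991) ≈ 0.23.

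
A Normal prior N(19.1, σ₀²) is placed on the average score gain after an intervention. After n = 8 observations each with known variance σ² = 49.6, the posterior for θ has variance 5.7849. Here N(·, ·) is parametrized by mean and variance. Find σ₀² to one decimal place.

For the Normal–Normal model with known σ², precisions add: τ_n = τ₀ + n/σ².
So 1/σ₀² = 1/5.7849 − 8/49.6 = 0.172864 − 0.161290 = 0.011574.
Hence σ₀² = 1/0.011574 ≈ 86.4.

σ₀² = 86.4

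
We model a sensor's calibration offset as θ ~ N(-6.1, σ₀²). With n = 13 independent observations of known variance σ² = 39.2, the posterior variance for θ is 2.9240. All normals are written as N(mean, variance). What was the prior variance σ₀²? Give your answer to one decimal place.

For the Normal–Normal model with known σ², precisions add: τ_n = τ₀ + n/σ².
So 1/σ₀² = 1/2.9240 − 13/39.2 = 0.341997 − 0.331633 = 0.010364.
Hence σ₀² = 1/0.010364 ≈ 96.5.

σ₀² = 96.5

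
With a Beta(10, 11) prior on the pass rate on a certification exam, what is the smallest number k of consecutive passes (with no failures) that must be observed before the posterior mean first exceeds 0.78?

After k passes and 0 failures the posterior is Beta(10+k, 11), with mean (10+k)/(10+11+k).
Set (10+k)/(21+k) > 0.78 and solve: k > (0.78·21 − 10)/(1 − 0.78) = 29.000.
The smallest integer exceeding 29.000 is 30.

k = 30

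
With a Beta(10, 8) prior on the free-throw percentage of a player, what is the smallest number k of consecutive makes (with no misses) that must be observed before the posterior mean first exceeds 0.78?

After k makes and 0 misses the posterior is Beta(10+k, 8), with mean (10+k)/(10+8+k).
Set (10+k)/(18+k) > 0.78 and solve: k > (0.78·18 − 10)/(1 − 0.78) = 18.364.
The smallest integer exceeding 18.364 is 19.

k = 19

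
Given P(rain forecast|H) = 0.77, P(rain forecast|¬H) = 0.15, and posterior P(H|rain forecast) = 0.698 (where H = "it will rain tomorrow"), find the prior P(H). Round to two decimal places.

P(H) = 0.31

Bayes' rule in odds form gives O(H|E) = O(H)·[P(E|H)/P(E|¬H)], hence O(H) = O(H|E)/LR.
Posterior odds = 0.698/(1−0.698) = 2.3113. LR = 0.77/0.15 = 5.1333.
Prior odds = 2.3113/5.1333 = 0.4503, so P(H) = 0.4503/(1+0.4503) ≈ 0.31.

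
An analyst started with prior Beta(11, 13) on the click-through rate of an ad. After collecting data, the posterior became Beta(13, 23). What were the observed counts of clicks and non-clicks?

2 clicks and 10 non-clicks

A Beta(α, β) prior with s successes and f failures in binomial data gives a Beta(α+s, β+f) posterior.
Match parameters: s=13−11=2, f=23−13=10.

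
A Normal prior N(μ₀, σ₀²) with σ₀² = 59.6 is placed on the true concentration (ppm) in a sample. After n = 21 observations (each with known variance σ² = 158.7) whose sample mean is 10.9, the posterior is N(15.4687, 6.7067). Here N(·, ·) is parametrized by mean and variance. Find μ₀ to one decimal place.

μ₀ = 51.5

The posterior mean is a precision-weighted average: μ_n = (τ₀μ₀ + τ_data·x̄)/(τ₀+τ_data), with τ₀=1/σ₀² and τ_data=n/σ².
Here τ₀ = 1/59.6 = 0.016779 and τ_data = 21/158.7 = 0.132325, so τ_n = 0.149104.
Rearranging for μ₀: μ₀ = (μ_n·τ_n − τ_data·x̄)/τ₀ = (15.4687·0.149104 − 0.132325·10.9) / 0.016779 = 0.864103/0.016779 ≈ 51.5.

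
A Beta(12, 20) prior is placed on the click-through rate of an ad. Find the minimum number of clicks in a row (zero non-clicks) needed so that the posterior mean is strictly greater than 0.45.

k = 5

After k clicks and 0 non-clicks the posterior is Beta(12+k, 20), with mean (12+k)/(12+20+k).
Set (12+k)/(32+k) > 0.45 and solve: k > (0.45·32 − 12)/(1 − 0.45) = 4.364.
The smallest integer exceeding 4.364 is 5, and checking k=5: (17)/(37) = 0.4595 > 0.45.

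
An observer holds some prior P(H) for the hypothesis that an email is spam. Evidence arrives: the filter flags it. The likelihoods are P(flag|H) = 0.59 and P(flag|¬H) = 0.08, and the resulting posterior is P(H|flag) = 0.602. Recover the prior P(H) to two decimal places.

P(H) = 0.17

In odds form, posterior odds = prior odds × likelihood ratio, so prior odds = posterior odds ÷ LR.
Posterior odds = 0.602/(1−0.602) = 1.5126. LR = 0.59/0.08 = 7.3750.
Prior odds = 1.5126/7.3750 = 0.2051, so P(H) = 0.2051/(1+0.2051) ≈ 0.17.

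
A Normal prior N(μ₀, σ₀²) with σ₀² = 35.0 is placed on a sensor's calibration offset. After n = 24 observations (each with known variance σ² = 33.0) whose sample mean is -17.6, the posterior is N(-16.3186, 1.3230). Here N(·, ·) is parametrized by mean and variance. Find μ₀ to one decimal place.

The posterior mean is a precision-weighted average: μ_n = (τ₀μ₀ + τ_data·x̄)/(τ₀+τ_data), with τ₀=1/σ₀² and τ_data=n/σ².
Here τ₀ = 1/35.0 = 0.028571 and τ_data = 24/33.0 = 0.727273, so τ_n = 0.755844.
Rearranging for μ₀: μ₀ = (μ_n·τ_n − τ_data·x̄)/τ₀ = (-16.3186·0.755844 − 0.727273·-17.6) / 0.028571 = 0.465689/0.028571 ≈ 16.3.

μ₀ = 16.3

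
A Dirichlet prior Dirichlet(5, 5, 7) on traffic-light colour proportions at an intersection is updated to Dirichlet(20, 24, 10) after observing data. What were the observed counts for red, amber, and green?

For a Dirichlet(α) prior with multinomial counts c, the posterior is Dirichlet(α + c) componentwise.
Counts are posterior − prior componentwise: 20−5=15, 24−5=19, 10−7=3.

counts (15, 19, 3)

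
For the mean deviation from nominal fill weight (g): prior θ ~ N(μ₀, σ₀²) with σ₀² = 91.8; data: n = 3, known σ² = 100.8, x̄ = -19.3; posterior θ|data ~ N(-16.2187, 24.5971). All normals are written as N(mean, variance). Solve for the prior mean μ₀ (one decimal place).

μ₀ = -7.8

With known observation variance, the Normal–Normal posterior has precision τ_n = τ₀ + n/σ² and mean μ_n = (τ₀μ₀ + (n/σ²)x̄)/τ_n.
Here τ₀ = 1/91.8 = 0.010893 and τ_data = 3/100.8 = 0.029762, so τ_n = 0.040655.
Rearranging for μ₀: μ₀ = (μ_n·τ_n − τ_data·x̄)/τ₀ = (-16.2187·0.040655 − 0.029762·-19.3) / 0.010893 = -0.084965/0.010893 ≈ -7.8.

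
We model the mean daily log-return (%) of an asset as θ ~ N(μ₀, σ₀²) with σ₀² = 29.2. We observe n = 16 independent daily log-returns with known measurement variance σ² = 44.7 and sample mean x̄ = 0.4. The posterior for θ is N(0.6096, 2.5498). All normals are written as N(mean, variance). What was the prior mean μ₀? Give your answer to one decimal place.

μ₀ = 2.8

The posterior mean is a precision-weighted average: μ_n = (τ₀μ₀ + τ_data·x̄)/(τ₀+τ_data), with τ₀=1/σ₀² and τ_data=n/σ².
Here τ₀ = 1/29.2 = 0.034247 and τ_data = 16/44.7 = 0.357942, so τ_n = 0.392189.
Rearranging for μ₀: μ₀ = (μ_n·τ_n − τ_data·x̄)/τ₀ = (0.6096·0.392189 − 0.357942·0.4) / 0.034247 = 0.095902/0.034247 ≈ 2.8.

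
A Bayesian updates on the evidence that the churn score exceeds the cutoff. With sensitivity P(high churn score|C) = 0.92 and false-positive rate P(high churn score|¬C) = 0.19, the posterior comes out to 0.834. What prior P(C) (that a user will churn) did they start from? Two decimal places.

P(C) = 0.51

Bayes' rule in odds form gives O(C|E) = O(C)·[P(E|C)/P(E|¬C)], hence O(C) = O(C|E)/LR.
Posterior odds = 0.834/(1−0.834) = 5.0241. LR = 0.92/0.19 = 4.8421.
Prior odds = 5.0241/4.8421 = 1.0376, so P(C) = 1.0376/(1+1.0376) ≈ 0.51.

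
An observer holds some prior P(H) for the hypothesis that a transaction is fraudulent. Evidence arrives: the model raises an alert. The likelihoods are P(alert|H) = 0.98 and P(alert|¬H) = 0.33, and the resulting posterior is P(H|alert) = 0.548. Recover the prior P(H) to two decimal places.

Bayes' rule in odds form gives O(H|E) = O(H)·[P(E|H)/P(E|¬H)], hence O(H) = O(H|E)/LR.
Posterior odds = 0.548/(1−0.548) = 1.2124. LR = 0.98/0.33 = 2.9697.
Prior odds = 1.2124/2.9697 = 0.4083, so P(H) = 0.4083/(1+0.4083) ≈ 0.29.

P(H) = 0.29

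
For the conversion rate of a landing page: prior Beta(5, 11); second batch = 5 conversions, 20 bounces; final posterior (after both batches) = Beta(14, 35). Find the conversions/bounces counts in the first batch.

Sequential conjugate updates are equivalent to a single update on the pooled data, so total successes = posterior α − prior α and total failures = posterior β − prior β.
Total across both batches: 14−5=9 conversions, 35−11=24 bounces.
Subtract the second batch: 9−5=4 conversions and 24−20=4 bounces.

4 conversions and 4 bounces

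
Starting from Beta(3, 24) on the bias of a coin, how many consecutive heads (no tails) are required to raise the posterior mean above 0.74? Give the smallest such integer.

k = 66

After k heads and 0 tails the posterior is Beta(3+k, 24), with mean (3+k)/(3+24+k).
Set (3+k)/(27+k) > 0.74 and solve: k > (0.74·27 − 3)/(1 − 0.74) = 65.308.
The smallest integer exceeding 65.308 is 66.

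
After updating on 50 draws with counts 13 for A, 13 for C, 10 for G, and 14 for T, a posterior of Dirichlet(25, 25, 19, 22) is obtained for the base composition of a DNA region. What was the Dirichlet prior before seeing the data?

For a Dirichlet(α) prior with multinomial counts c, the posterior is Dirichlet(α + c) componentwise.
Subtract each count from the matching posterior parameter: 25−13=12, 25−13=12, 19−10=9, 22−14=8.

Dirichlet(12, 12, 9, 8)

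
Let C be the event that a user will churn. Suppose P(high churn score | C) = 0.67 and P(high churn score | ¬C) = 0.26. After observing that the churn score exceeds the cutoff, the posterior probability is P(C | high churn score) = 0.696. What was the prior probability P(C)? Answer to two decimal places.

P(C) = 0.47

Bayes' rule in odds form gives O(C|E) = O(C)·[P(E|C)/P(E|¬C)], hence O(C) = O(C|E)/LR.
Posterior odds = 0.696/(1−0.696) = 2.2895. LR = 0.67/0.26 = 2.5769.
Prior odds = 2.2895/2.5769 = 0.8885, so P(C) = 0.8885/(1+0.8885) ≈ 0.47.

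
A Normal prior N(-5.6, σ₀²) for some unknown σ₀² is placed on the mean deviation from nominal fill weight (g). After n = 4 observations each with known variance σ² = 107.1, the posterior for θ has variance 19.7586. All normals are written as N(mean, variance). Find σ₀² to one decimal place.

For the Normal–Normal model with known σ², precisions add: τ_n = τ₀ + n/σ².
So 1/σ₀² = 1/19.7586 − 4/107.1 = 0.050611 − 0.037348 = 0.013263.
Hence σ₀² = 1/0.013263 ≈ 75.4.

σ₀² = 75.4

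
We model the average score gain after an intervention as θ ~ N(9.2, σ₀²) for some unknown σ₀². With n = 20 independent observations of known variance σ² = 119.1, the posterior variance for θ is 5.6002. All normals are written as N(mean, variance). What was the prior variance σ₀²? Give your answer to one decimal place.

σ₀² = 94.0

For the Normal–Normal model with known σ², precisions add: τ_n = τ₀ + n/σ².
So 1/σ₀² = 1/5.6002 − 20/119.1 = 0.178565 − 0.167926 = 0.010639.
Hence σ₀² = 1/0.010639 ≈ 94.0.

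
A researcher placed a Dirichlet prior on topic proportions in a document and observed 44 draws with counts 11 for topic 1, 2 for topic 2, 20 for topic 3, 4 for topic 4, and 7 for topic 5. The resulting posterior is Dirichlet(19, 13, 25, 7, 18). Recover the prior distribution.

For a Dirichlet(α) prior with multinomial counts c, the posterior is Dirichlet(α + c) componentwise.
Subtract each count from the matching posterior parameter: 19−11=8, 13−2=11, 25−20=5, 7−4=3, 18−7=11.

Dirichlet(8, 11, 5, 3, 11)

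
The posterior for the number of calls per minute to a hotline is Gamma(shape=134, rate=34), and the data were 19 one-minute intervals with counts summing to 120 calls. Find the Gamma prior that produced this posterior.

A Gamma(α, β) prior (rate parametrization) on a Poisson rate with n observations summing to S gives posterior Gamma(α+S, β+n).
So α = 134 − 120 = 14 and β = 34 − 19 = 15.

Gamma(shape=14, rate=15)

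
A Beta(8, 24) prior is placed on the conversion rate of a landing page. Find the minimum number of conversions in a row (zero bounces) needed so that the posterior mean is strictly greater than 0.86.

After k conversions and 0 bounces the posterior is Beta(8+k, 24), with mean (8+k)/(8+24+k).
Set (8+k)/(32+k) > 0.86 and solve: k > (0.86·32 − 8)/(1 − 0.86) = 139.429.
The smallest integer exceeding 139.429 is 140, and checking k=140: (148)/(172) = 0.8605 > 0.86.

k = 140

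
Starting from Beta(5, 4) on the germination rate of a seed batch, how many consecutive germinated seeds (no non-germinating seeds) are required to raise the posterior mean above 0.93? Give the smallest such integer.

After k germinated seeds and 0 non-germinating seeds the posterior is Beta(5+k, 4), with mean (5+k)/(5+4+k).
Set (5+k)/(9+k) > 0.93 and solve: k > (0.93·9 − 5)/(1 − 0.93) = 48.143.
The smallest integer exceeding 48.143 is 49, and checking k=49: (54)/(58) = 0.9310 > 0.93.

k = 49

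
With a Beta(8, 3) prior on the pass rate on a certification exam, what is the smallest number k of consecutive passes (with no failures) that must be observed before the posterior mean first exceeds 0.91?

After k passes and 0 failures the posterior is Beta(8+k, 3), with mean (8+k)/(8+3+k).
Set (8+k)/(11+k) > 0.91 and solve: k > (0.91·11 − 8)/(1 − 0.91) = 22.333.
The smallest integer exceeding 22.333 is 23.

k = 23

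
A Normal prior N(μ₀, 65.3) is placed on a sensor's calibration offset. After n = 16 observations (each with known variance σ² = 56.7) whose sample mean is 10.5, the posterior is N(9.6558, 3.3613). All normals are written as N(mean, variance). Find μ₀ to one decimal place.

μ₀ = -5.9

With known observation variance, the Normal–Normal posterior has precision τ_n = τ₀ + n/σ² and mean μ_n = (τ₀μ₀ + (n/σ²)x̄)/τ_n.
Here τ₀ = 1/65.3 = 0.015314 and τ_data = 16/56.7 = 0.282187, so τ_n = 0.297501.
Rearranging for μ₀: μ₀ = (μ_n·τ_n − τ_data·x̄)/τ₀ = (9.6558·0.297501 − 0.282187·10.5) / 0.015314 = -0.090353/0.015314 ≈ -5.9.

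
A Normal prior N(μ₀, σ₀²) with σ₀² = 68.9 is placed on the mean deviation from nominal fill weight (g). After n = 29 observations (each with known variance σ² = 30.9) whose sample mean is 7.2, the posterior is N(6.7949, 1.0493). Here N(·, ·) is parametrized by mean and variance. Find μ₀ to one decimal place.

The posterior mean is a precision-weighted average: μ_n = (τ₀μ₀ + τ_data·x̄)/(τ₀+τ_data), with τ₀=1/σ₀² and τ_data=n/σ².
Here τ₀ = 1/68.9 = 0.014514 and τ_data = 29/30.9 = 0.938511, so τ_n = 0.953025.
Rearranging for μ₀: μ₀ = (μ_n·τ_n − τ_data·x̄)/τ₀ = (6.7949·0.953025 − 0.938511·7.2) / 0.014514 = -0.281570/0.014514 ≈ -19.4.

μ₀ = -19.4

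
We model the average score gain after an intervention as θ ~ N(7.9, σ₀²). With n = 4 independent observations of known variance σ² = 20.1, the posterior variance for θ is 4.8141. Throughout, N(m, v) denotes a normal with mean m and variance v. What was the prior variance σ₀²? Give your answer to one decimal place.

Posterior precision equals prior precision plus data precision: 1/σ_n² = 1/σ₀² + n/σ².
So 1/σ₀² = 1/4.8141 − 4/20.1 = 0.207723 − 0.199005 = 0.008718.
Hence σ₀² = 1/0.008718 ≈ 114.7.

σ₀² = 114.7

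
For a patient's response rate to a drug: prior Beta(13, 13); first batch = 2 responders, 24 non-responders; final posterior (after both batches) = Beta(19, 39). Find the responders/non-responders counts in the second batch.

4 responders and 2 non-responders

Sequential conjugate updates are equivalent to a single update on the pooled data, so total successes = posterior α − prior α and total failures = posterior β − prior β.
Total across both batches: 19−13=6 responders, 39−13=26 non-responders.
Subtract the first batch: 6−2=4 responders and 26−24=2 non-responders.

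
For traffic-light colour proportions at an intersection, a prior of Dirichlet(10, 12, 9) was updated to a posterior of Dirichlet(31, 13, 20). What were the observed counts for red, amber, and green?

For a Dirichlet(α) prior with multinomial counts c, the posterior is Dirichlet(α + c) componentwise.
Counts are posterior − prior componentwise: 31−10=21, 13−12=1, 20−9=11.

counts (21, 1, 11)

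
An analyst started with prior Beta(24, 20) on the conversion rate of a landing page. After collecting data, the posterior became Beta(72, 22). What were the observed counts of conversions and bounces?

A Beta(a, b) prior with s successes and f failures in binomial data gives a Beta(a+s, b+f) posterior.
So s = 72 − 24 = 48 and f = 22 − 20 = 2.

48 conversions and 2 bounces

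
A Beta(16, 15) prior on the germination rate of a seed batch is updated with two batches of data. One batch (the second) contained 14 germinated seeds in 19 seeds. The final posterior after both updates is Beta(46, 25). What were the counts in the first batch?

Because Beta–binomial updating is additive in the counts, the combined data contributed (α_post−α_prior, β_post−β_prior) successes and failures.
Total across both batches: 46−16=30 germinated seeds, 25−15=10 non-germinating seeds.
Subtract the second batch: 30−14=16 germinated seeds and 10−5=5 non-germinating seeds.

16 germinated seeds and 5 non-germinating seeds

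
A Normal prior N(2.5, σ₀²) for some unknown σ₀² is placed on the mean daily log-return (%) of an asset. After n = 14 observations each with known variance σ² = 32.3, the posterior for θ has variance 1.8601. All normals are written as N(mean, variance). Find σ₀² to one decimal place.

For the Normal–Normal model with known σ², precisions add: τ_n = τ₀ + n/σ².
So 1/σ₀² = 1/1.8601 − 14/32.3 = 0.537606 − 0.433437 = 0.104169.
Hence σ₀² = 1/0.104169 ≈ 9.6.

σ₀² = 9.6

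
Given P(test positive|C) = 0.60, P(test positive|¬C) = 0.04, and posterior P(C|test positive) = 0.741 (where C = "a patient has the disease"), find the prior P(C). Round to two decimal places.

Bayes' rule in odds form gives O(C|E) = O(C)·[P(E|C)/P(E|¬C)], hence O(C) = O(C|E)/LR.
Posterior odds = 0.741/(1−0.741) = 2.8610. LR = 0.60/0.04 = 15.0000.
Prior odds = 2.8610/15.0000 = 0.1907, so P(C) = 0.1907/(1+0.1907) ≈ 0.16.

P(C) = 0.16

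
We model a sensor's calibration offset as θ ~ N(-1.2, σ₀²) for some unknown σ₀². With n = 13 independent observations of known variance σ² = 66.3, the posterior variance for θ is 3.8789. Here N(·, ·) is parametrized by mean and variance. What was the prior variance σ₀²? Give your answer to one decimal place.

Posterior precision equals prior precision plus data precision: 1/σ_n² = 1/σ₀² + n/σ².
So 1/σ₀² = 1/3.8789 − 13/66.3 = 0.257805 − 0.196078 = 0.061727.
Hence σ₀² = 1/0.061727 ≈ 16.2.

σ₀² = 16.2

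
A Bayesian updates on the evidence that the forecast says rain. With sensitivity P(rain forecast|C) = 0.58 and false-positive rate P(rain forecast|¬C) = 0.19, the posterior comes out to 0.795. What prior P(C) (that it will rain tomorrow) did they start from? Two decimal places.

P(C) = 0.56

Bayes' rule in odds form gives O(C|E) = O(C)·[P(E|C)/P(E|¬C)], hence O(C) = O(C|E)/LR.
Posterior odds = 0.795/(1−0.795) = 3.8780. LR = 0.58/0.19 = 3.0526.
Prior odds = 3.8780/3.0526 = 1.2704, so P(C) = 1.2704/(1+1.2704) ≈ 0.56.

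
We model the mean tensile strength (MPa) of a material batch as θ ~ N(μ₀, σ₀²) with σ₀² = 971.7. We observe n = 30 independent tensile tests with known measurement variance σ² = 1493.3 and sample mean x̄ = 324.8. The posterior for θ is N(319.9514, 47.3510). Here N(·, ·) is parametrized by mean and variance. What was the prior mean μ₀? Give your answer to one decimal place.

The posterior mean is a precision-weighted average: μ_n = (τ₀μ₀ + τ_data·x̄)/(τ₀+τ_data), with τ₀=1/σ₀² and τ_data=n/σ².
Here τ₀ = 1/971.7 = 0.001029 and τ_data = 30/1493.3 = 0.020090, so τ_n = 0.021119.
Rearranging for μ₀: μ₀ = (μ_n·τ_n − τ_data·x̄)/τ₀ = (319.9514·0.021119 − 0.020090·324.8) / 0.001029 = 0.231822/0.001029 ≈ 225.3.

μ₀ = 225.3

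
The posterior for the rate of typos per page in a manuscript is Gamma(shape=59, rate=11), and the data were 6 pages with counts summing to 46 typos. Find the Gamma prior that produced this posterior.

Gamma–Poisson conjugacy: posterior shape = α + Σxᵢ, posterior rate = β + n.
So α = 59 − 46 = 13 and β = 11 − 6 = 5.

Gamma(shape=13, rate=5)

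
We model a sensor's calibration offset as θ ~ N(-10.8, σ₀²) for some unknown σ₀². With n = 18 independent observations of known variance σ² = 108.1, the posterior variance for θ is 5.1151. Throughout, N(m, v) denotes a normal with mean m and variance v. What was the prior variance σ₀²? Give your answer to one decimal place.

σ₀² = 34.5

For the Normal–Normal model with known σ², precisions add: τ_n = τ₀ + n/σ².
So 1/σ₀² = 1/5.1151 − 18/108.1 = 0.195500 − 0.166512 = 0.028988.
Hence σ₀² = 1/0.028988 ≈ 34.5.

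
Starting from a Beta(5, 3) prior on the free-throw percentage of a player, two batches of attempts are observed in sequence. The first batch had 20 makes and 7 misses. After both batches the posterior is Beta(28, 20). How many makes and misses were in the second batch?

3 makes and 10 misses

Sequential conjugate updates are equivalent to a single update on the pooled data, so total successes = posterior α − prior α and total failures = posterior β − prior β.
Total across both batches: 28−5=23 makes, 20−3=17 misses.
Subtract the first batch: 23−20=3 makes and 17−7=10 misses.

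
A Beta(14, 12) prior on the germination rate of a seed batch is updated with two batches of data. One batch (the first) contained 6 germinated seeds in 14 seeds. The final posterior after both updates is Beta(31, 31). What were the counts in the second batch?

11 germinated seeds and 11 non-germinating seeds

Sequential conjugate updates are equivalent to a single update on the pooled data, so total successes = posterior α − prior α and total failures = posterior β − prior β.
Total across both batches: 31−14=17 germinated seeds, 31−12=19 non-germinating seeds.
Subtract the first batch: 17−6=11 germinated seeds and 19−8=11 non-germinating seeds.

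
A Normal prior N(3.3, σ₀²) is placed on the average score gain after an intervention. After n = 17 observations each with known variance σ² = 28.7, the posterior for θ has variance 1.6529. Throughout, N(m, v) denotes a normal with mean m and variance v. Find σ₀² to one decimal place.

σ₀² = 79.0

For the Normal–Normal model with known σ², precisions add: τ_n = τ₀ + n/σ².
So 1/σ₀² = 1/1.6529 − 17/28.7 = 0.604997 − 0.592334 = 0.012663.
Hence σ₀² = 1/0.012663 ≈ 79.0.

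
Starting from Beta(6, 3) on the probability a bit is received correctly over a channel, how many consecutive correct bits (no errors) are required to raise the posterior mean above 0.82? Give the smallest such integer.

k = 8

After k correct bits and 0 errors the posterior is Beta(6+k, 3), with mean (6+k)/(6+3+k).
Set (6+k)/(9+k) > 0.82 and solve: k > (0.82·9 − 6)/(1 − 0.82) = 7.667.
The smallest integer exceeding 7.667 is 8, and checking k=8: (14)/(17) = 0.8235 > 0.82.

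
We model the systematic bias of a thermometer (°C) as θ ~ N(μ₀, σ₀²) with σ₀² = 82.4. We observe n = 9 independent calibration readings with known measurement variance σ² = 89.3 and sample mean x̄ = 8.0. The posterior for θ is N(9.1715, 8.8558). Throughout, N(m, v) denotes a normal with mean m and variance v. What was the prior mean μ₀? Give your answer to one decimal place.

The posterior mean is a precision-weighted average: μ_n = (τ₀μ₀ + τ_data·x̄)/(τ₀+τ_data), with τ₀=1/σ₀² and τ_data=n/σ².
Here τ₀ = 1/82.4 = 0.012136 and τ_data = 9/89.3 = 0.100784, so τ_n = 0.112920.
Rearranging for μ₀: μ₀ = (μ_n·τ_n − τ_data·x̄)/τ₀ = (9.1715·0.112920 − 0.100784·8.0) / 0.012136 = 0.229374/0.012136 ≈ 18.9.

μ₀ = 18.9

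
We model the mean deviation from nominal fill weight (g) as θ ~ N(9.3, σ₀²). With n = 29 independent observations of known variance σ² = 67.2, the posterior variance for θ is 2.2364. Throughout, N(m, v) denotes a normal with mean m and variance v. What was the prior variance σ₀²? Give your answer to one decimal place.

For the Normal–Normal model with known σ², precisions add: τ_n = τ₀ + n/σ².
So 1/σ₀² = 1/2.2364 − 29/67.2 = 0.447147 − 0.431548 = 0.015599.
Hence σ₀² = 1/0.015599 ≈ 64.1.

σ₀² = 64.1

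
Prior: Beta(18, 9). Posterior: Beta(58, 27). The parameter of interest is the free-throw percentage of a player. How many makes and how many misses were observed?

40 makes and 18 misses

Under Beta–binomial conjugacy the posterior parameters are (α+s, β+f).
So s = 58 − 18 = 40 and f = 27 − 9 = 18.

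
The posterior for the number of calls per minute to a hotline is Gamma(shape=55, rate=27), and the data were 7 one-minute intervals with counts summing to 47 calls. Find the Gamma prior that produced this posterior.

Gamma(shape=8, rate=20)

Gamma–Poisson conjugacy: posterior shape = α + Σxᵢ, posterior rate = β + n.
So α = 55 − 47 = 8 and β = 27 − 7 = 20.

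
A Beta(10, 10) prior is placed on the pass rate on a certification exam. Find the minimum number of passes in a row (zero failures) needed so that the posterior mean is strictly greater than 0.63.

After k passes and 0 failures the posterior is Beta(10+k, 10), with mean (10+k)/(10+10+k).
Set (10+k)/(20+k) > 0.63 and solve: k > (0.63·20 − 10)/(1 − 0.63) = 7.027.
The smallest integer exceeding 7.027 is 8.

k = 8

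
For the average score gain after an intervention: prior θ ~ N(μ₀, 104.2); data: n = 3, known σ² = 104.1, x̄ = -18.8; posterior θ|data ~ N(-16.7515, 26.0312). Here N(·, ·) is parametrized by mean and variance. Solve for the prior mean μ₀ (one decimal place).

The posterior mean is a precision-weighted average: μ_n = (τ₀μ₀ + τ_data·x̄)/(τ₀+τ_data), with τ₀=1/σ₀² and τ_data=n/σ².
Here τ₀ = 1/104.2 = 0.009597 and τ_data = 3/104.1 = 0.028818, so τ_n = 0.038415.
Rearranging for μ₀: μ₀ = (μ_n·τ_n − τ_data·x̄)/τ₀ = (-16.7515·0.038415 − 0.028818·-18.8) / 0.009597 = -0.101730/0.009597 ≈ -10.6.

μ₀ = -10.6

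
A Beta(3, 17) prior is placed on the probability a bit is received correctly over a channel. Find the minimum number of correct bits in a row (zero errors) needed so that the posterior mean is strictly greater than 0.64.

After k correct bits and 0 errors the posterior is Beta(3+k, 17), with mean (3+k)/(3+17+k).
Set (3+k)/(20+k) > 0.64 and solve: k > (0.64·20 − 3)/(1 − 0.64) = 27.222.
The smallest integer exceeding 27.222 is 28.

k = 28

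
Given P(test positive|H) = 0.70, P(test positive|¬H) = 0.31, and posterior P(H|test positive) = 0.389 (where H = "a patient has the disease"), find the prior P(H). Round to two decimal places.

P(H) = 0.22

Bayes' rule in odds form gives O(H|E) = O(H)·[P(E|H)/P(E|¬H)], hence O(H) = O(H|E)/LR.
Posterior odds = 0.389/(1−0.389) = 0.6367. LR = 0.70/0.31 = 2.2581.
Prior odds = 0.6367/2.2581 = 0.2820, so P(H) = 0.2820/(1+0.2820) ≈ 0.22.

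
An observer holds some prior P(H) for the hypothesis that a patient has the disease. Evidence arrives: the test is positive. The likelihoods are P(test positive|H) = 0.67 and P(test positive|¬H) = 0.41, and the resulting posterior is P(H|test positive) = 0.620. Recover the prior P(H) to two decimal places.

In odds form, posterior odds = prior odds × likelihood ratio, so prior odds = posterior odds ÷ LR.
Posterior odds = 0.620/(1−0.620) = 1.6316. LR = 0.67/0.41 = 1.6341.
Prior odds = 1.6316/1.6341 = 0.9985, so P(H) = 0.9985/(1+0.9985) ≈ 0.50.

P(H) = 0.50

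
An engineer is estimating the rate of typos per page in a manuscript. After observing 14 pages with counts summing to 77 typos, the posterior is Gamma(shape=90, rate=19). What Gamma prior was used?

Gamma–Poisson conjugacy: posterior shape = α + Σxᵢ, posterior rate = β + n.
So α = 90 − 77 = 13 and β = 19 − 14 = 5.

Gamma(shape=13, rate=5)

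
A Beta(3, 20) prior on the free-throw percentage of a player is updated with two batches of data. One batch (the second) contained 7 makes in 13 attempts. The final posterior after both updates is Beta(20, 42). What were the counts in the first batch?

Sequential conjugate updates are equivalent to a single update on the pooled data, so total successes = posterior α − prior α and total failures = posterior β − prior β.
Total across both batches: 20−3=17 makes, 42−20=22 misses.
Subtract the second batch: 17−7=10 makes and 22−6=16 misses.

10 makes and 16 misses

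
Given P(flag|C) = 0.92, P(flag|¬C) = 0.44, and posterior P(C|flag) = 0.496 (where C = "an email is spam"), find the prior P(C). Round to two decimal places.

P(C) = 0.32

In odds form, posterior odds = prior odds × likelihood ratio, so prior odds = posterior odds ÷ LR.
Posterior odds = 0.496/(1−0.496) = 0.9841. LR = 0.92/0.44 = 2.0909.
Prior odds = 0.9841/2.0909 = 0.4707, so P(C) = 0.4707/(1+0.4707) ≈ 0.32.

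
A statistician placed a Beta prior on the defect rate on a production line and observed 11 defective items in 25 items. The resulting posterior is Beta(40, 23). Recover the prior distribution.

Beta(29, 9)

A Beta(α, β) prior with s successes and f failures in binomial data gives a Beta(α+s, β+f) posterior.
Subtract the data counts: 40−11=29, 23−14=9.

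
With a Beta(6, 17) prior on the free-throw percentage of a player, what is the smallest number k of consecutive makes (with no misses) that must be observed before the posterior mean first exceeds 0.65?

After k makes and 0 misses the posterior is Beta(6+k, 17), with mean (6+k)/(6+17+k).
Set (6+k)/(23+k) > 0.65 and solve: k > (0.65·23 − 6)/(1 − 0.65) = 25.571.
The smallest integer exceeding 25.571 is 26.

k = 26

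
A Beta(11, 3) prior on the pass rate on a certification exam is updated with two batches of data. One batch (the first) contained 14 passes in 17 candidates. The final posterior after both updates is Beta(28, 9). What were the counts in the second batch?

3 passes and 3 failures

Because Beta–binomial updating is additive in the counts, the combined data contributed (α_post−α_prior, β_post−β_prior) successes and failures.
Total across both batches: 28−11=17 passes, 9−3=6 failures.
Subtract the first batch: 17−14=3 passes and 6−3=3 failures.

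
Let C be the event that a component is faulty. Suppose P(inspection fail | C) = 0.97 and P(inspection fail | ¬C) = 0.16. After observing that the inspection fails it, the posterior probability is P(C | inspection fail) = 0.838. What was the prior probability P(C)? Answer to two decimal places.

Bayes' rule in odds form gives O(C|E) = O(C)·[P(E|C)/P(E|¬C)], hence O(C) = O(C|E)/LR.
Posterior odds = 0.838/(1−0.838) = 5.1728. LR = 0.97/0.16 = 6.0625.
Prior odds = 5.1728/6.0625 = 0.8532, so P(C) = 0.8532/(1+0.8532) ≈ 0.46.

P(C) = 0.46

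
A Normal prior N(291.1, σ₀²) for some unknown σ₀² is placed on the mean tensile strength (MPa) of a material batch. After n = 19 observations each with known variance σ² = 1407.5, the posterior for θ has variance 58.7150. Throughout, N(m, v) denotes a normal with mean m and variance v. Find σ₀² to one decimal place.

σ₀² = 283.1

Posterior precision equals prior precision plus data precision: 1/σ_n² = 1/σ₀² + n/σ².
So 1/σ₀² = 1/58.7150 − 19/1407.5 = 0.017031 − 0.013499 = 0.003532.
Hence σ₀² = 1/0.003532 ≈ 283.1.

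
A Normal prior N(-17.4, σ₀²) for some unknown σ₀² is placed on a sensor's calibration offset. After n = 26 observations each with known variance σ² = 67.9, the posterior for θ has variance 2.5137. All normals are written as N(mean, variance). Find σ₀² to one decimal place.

σ₀² = 67.1

For the Normal–Normal model with known σ², precisions add: τ_n = τ₀ + n/σ².
So 1/σ₀² = 1/2.5137 − 26/67.9 = 0.397820 − 0.382916 = 0.014904.
Hence σ₀² = 1/0.014904 ≈ 67.1.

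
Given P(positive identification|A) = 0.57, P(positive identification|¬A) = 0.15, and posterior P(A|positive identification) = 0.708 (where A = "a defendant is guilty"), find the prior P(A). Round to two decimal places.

In odds form, posterior odds = prior odds × likelihood ratio, so prior odds = posterior odds ÷ LR.
Posterior odds = 0.708/(1−0.708) = 2.4247. LR = 0.57/0.15 = 3.8000.
Prior odds = 2.4247/3.8000 = 0.6381, so P(A) = 0.6381/(1+0.6381) ≈ 0.39.

P(A) = 0.39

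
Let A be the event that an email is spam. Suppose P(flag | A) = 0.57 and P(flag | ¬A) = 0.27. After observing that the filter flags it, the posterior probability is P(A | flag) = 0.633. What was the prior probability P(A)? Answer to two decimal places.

In odds form, posterior odds = prior odds × likelihood ratio, so prior odds = posterior odds ÷ LR.
Posterior odds = 0.633/(1−0.633) = 1.7248. LR = 0.57/0.27 = 2.1111.
Prior odds = 1.7248/2.1111 = 0.8170, so P(A) = 0.8170/(1+0.8170) ≈ 0.45.

P(A) = 0.45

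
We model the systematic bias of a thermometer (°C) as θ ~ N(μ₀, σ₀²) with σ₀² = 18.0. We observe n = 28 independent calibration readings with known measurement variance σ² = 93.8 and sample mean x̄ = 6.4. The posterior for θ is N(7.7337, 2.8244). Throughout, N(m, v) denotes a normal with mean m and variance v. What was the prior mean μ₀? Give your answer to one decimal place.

μ₀ = 14.9

With known observation variance, the Normal–Normal posterior has precision τ_n = τ₀ + n/σ² and mean μ_n = (τ₀μ₀ + (n/σ²)x̄)/τ_n.
Here τ₀ = 1/18.0 = 0.055556 and τ_data = 28/93.8 = 0.298507, so τ_n = 0.354063.
Rearranging for μ₀: μ₀ = (μ_n·τ_n − τ_data·x̄)/τ₀ = (7.7337·0.354063 − 0.298507·6.4) / 0.055556 = 0.827772/0.055556 ≈ 14.9.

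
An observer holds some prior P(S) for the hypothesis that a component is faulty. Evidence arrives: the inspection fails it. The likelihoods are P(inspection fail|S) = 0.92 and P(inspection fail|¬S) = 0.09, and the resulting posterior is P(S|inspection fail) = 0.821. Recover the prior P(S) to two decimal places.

In odds form, posterior odds = prior odds × likelihood ratio, so prior odds = posterior odds ÷ LR.
Posterior odds = 0.821/(1−0.821) = 4.5866. LR = 0.92/0.09 = 10.2222.
Prior odds = 4.5866/10.2222 = 0.4487, so P(S) = 0.4487/(1+0.4487) ≈ 0.31.

P(S) = 0.31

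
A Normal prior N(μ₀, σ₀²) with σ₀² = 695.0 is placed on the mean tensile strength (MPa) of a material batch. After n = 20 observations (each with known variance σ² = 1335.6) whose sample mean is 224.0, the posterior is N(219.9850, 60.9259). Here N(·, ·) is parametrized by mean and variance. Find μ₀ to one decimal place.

The posterior mean is a precision-weighted average: μ_n = (τ₀μ₀ + τ_data·x̄)/(τ₀+τ_data), with τ₀=1/σ₀² and τ_data=n/σ².
Here τ₀ = 1/695.0 = 0.001439 and τ_data = 20/1335.6 = 0.014975, so τ_n = 0.016414.
Rearranging for μ₀: μ₀ = (μ_n·τ_n − τ_data·x̄)/τ₀ = (219.9850·0.016414 − 0.014975·224.0) / 0.001439 = 0.256434/0.001439 ≈ 178.2.

μ₀ = 178.2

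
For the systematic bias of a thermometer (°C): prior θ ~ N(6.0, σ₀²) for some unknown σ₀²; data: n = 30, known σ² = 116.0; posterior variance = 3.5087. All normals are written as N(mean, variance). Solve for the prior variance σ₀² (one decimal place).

Posterior precision equals prior precision plus data precision: 1/σ_n² = 1/σ₀² + n/σ².
So 1/σ₀² = 1/3.5087 − 30/116.0 = 0.285006 − 0.258621 = 0.026385.
Hence σ₀² = 1/0.026385 ≈ 37.9.

σ₀² = 37.9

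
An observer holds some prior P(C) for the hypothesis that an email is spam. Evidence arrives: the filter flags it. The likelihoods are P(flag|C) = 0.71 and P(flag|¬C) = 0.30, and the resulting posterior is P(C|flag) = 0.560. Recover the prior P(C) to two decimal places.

P(C) = 0.35

Bayes' rule in odds form gives O(C|E) = O(C)·[P(E|C)/P(E|¬C)], hence O(C) = O(C|E)/LR.
Posterior odds = 0.560/(1−0.560) = 1.2727. LR = 0.71/0.30 = 2.3667.
Prior odds = 1.2727/2.3667 = 0.5378, so P(C) = 0.5378/(1+0.5378) ≈ 0.35.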